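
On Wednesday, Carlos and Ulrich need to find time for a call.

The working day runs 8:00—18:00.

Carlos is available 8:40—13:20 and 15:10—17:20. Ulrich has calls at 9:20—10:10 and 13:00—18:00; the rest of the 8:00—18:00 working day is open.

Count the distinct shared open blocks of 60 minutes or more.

Ulrich free within 08:00–18:00: 08:00–09:20, 10:10–13:00.
Carlos ∩ Ulrich: 08:40–09:20, 10:10–13:00.
Windows ≥ 60 min: 10:10–13:00.
That's 1 window.

1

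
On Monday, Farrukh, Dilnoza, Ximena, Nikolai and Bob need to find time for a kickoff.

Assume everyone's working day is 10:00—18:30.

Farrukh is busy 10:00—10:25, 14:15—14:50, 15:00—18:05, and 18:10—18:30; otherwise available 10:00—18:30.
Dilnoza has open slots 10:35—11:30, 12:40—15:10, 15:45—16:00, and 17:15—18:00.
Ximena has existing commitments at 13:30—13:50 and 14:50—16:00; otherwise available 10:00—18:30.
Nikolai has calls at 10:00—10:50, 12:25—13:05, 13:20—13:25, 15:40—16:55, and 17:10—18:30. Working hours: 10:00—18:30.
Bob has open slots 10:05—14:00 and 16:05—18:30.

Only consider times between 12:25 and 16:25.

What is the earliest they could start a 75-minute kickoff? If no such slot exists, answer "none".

Farrukh free within 10:00–18:30: 10:25–14:15, 14:50–15:00, 18:05–18:10.
Ximena free within 10:00–18:30: 10:00–13:30, 13:50–14:50, 16:00–18:30.
Nikolai free within 10:00–18:30: 10:50–12:25, 13:05–13:20, 13:25–15:40, 16:55–17:10.
Farrukh ∩ Dilnoza: 10:35–11:30, 12:40–14:15, 14:50–15:00.
Farrukh ∩ Dilnoza ∩ Ximena: 10:35–11:30, 12:40–13:30, 13:50–14:15.
Farrukh ∩ Dilnoza ∩ Ximena ∩ Nikolai: 10:50–11:30, 13:05–13:20, 13:25–13:30, 13:50–14:15.
Farrukh ∩ Dilnoza ∩ Ximena ∩ Nikolai ∩ Bob: 10:50–11:30, 13:05–13:20, 13:25–13:30, 13:50–14:00.
Restricted to 12:25–16:25: 13:05–13:20, 13:25–13:30, 13:50–14:00.
Windows ≥ 75 min: (none).

none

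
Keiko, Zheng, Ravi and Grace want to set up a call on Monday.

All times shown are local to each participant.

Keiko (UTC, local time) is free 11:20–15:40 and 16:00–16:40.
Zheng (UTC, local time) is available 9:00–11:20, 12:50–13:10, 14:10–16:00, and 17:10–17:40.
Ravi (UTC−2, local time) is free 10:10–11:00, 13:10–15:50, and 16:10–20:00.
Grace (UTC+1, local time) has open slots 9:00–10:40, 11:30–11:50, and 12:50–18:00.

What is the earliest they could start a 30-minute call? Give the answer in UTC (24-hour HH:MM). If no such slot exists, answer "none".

15:10

Keiko → UTC: 11:20–15:40, 16:00–16:40.
Zheng → UTC: 09:00–11:20, 12:50–13:10, 14:10–16:00, 17:10–17:40.
Ravi → UTC: 12:10–13:00, 15:10–17:50, 18:10–22:00.
Grace → UTC: 08:00–09:40, 10:30–10:50, 11:50–17:00.
Keiko ∩ Zheng: 12:50–13:10, 14:10–15:40.
Keiko ∩ Zheng ∩ Ravi: 12:50–13:00, 15:10–15:40.
Keiko ∩ Zheng ∩ Ravi ∩ Grace: 12:50–13:00, 15:10–15:40.
Windows ≥ 30 min: 15:10–15:40.
Earliest such window starts at 15:10.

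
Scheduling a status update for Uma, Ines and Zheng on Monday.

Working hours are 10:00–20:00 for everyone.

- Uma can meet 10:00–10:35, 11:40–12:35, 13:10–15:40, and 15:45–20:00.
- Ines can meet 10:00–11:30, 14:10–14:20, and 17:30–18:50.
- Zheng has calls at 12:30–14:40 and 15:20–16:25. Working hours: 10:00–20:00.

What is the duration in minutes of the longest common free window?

80 minutes

Zheng free within 10:00–20:00: 10:00–12:30, 14:40–15:20, 16:25–20:00.
Uma ∩ Ines: 10:00–10:35, 14:10–14:20, 17:30–18:50.
Uma ∩ Ines ∩ Zheng: 10:00–10:35, 17:30–18:50.
Common window lengths: 35, 80 min; longest is 80.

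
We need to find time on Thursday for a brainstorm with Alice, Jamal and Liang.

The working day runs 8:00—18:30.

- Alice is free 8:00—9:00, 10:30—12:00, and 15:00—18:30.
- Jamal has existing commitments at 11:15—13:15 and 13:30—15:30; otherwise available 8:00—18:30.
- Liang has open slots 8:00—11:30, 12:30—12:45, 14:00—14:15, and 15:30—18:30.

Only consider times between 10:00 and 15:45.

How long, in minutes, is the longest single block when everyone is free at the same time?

Jamal free within 08:00–18:30: 08:00–11:15, 13:15–13:30, 15:30–18:30.
Alice ∩ Jamal: 08:00–09:00, 10:30–11:15, 15:30–18:30.
Alice ∩ Jamal ∩ Liang: 08:00–09:00, 10:30–11:15, 15:30–18:30.
Restricted to 10:00–15:45: 10:30–11:15, 15:30–15:45.
Common window lengths: 45, 15 min; longest is 45.

45 minutes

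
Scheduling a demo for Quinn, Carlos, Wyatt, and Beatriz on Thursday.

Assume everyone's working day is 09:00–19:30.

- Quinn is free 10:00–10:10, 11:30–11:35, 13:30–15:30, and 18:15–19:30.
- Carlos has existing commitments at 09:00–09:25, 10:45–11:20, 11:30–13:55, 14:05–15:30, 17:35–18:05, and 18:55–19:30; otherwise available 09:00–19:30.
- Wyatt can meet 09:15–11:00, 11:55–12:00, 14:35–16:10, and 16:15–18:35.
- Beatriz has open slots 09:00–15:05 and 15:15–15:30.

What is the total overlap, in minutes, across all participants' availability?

Carlos free within 09:00–19:30: 09:25–10:45, 11:20–11:30, 13:55–14:05, 15:30–17:35, 18:05–18:55.
Quinn ∩ Carlos: 10:00–10:10, 13:55–14:05, 18:15–18:55.
Quinn ∩ Carlos ∩ Wyatt: 10:00–10:10, 18:15–18:35.
Quinn ∩ Carlos ∩ Wyatt ∩ Beatriz: 10:00–10:10.
Total common minutes: 10.

10 minutes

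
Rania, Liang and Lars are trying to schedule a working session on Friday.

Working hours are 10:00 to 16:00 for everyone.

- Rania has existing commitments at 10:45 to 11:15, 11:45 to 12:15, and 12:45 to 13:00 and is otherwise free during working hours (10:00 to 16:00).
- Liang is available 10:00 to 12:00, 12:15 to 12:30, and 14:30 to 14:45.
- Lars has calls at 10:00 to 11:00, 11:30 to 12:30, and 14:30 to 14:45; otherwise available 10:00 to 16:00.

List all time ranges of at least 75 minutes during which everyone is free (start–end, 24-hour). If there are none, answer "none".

none

Rania free within 10:00–16:00: 10:00–10:45, 11:15–11:45, 12:15–12:45, 13:00–16:00.
Lars free within 10:00–16:00: 11:00–11:30, 12:30–14:30, 14:45–16:00.
Rania ∩ Liang: 10:00–10:45, 11:15–11:45, 12:15–12:30, 14:30–14:45.
Rania ∩ Liang ∩ Lars: 11:15–11:30.
Windows ≥ 75 min: (none).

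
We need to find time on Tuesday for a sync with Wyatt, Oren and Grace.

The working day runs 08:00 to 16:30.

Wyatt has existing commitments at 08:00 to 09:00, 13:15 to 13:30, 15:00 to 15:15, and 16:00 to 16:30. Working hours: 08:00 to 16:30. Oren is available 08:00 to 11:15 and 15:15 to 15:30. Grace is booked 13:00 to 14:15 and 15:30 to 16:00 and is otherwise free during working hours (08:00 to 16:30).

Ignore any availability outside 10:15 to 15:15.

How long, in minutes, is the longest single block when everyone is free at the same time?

Wyatt free within 08:00–16:30: 09:00–13:15, 13:30–15:00, 15:15–16:00.
Grace free within 08:00–16:30: 08:00–13:00, 14:15–15:30, 16:00–16:30.
Wyatt ∩ Oren: 09:00–11:15, 15:15–15:30.
Wyatt ∩ Oren ∩ Grace: 09:00–11:15, 15:15–15:30.
Restricted to 10:15–15:15: 10:15–11:15.
Single common window of 60 minutes.

60 minutes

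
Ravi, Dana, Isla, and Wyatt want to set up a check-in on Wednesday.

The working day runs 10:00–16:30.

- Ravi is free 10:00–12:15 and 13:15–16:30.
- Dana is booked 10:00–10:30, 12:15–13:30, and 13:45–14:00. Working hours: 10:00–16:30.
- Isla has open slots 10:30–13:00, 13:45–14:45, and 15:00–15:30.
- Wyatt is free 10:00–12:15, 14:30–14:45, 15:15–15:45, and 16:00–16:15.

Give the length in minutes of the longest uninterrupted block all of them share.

Dana free within 10:00–16:30: 10:30–12:15, 13:30–13:45, 14:00–16:30.
Ravi ∩ Dana: 10:30–12:15, 13:30–13:45, 14:00–16:30.
Ravi ∩ Dana ∩ Isla: 10:30–12:15, 14:00–14:45, 15:00–15:30.
Ravi ∩ Dana ∩ Isla ∩ Wyatt: 10:30–12:15, 14:30–14:45, 15:15–15:30.
Common window lengths: 105, 15, 15 min; longest is 105.

105 minutes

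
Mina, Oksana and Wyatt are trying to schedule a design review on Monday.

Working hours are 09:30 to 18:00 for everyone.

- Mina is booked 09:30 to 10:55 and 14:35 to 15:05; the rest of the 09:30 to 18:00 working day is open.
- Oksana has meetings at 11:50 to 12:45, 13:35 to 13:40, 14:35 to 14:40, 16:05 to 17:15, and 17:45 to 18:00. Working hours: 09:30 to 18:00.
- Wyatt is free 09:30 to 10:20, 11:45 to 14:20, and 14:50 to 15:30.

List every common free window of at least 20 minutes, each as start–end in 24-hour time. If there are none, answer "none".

12:45–13:35, 13:40–14:20, 15:05–15:30

Mina free within 09:30–18:00: 10:55–14:35, 15:05–18:00.
Oksana free within 09:30–18:00: 09:30–11:50, 12:45–13:35, 13:40–14:35, 14:40–16:05, 17:15–17:45.
Mina ∩ Oksana: 10:55–11:50, 12:45–13:35, 13:40–14:35, 15:05–16:05, 17:15–17:45.
Mina ∩ Oksana ∩ Wyatt: 11:45–11:50, 12:45–13:35, 13:40–14:20, 15:05–15:30.
Windows ≥ 20 min: 12:45–13:35, 13:40–14:20, 15:05–15:30.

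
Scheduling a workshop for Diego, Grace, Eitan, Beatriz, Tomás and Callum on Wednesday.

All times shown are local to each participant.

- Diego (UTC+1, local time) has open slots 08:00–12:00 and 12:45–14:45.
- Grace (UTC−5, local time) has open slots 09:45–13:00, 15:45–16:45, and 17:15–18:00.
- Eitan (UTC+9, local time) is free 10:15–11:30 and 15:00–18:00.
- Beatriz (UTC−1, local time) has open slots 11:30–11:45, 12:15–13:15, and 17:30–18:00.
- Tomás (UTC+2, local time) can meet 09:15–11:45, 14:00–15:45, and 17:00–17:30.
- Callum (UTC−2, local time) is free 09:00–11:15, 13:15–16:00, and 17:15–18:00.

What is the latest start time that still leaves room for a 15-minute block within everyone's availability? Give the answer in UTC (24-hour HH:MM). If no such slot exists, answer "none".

none

Diego → UTC: 07:00–11:00, 11:45–13:45.
Grace → UTC: 14:45–18:00, 20:45–21:45, 22:15–23:00.
Eitan → UTC: 01:15–02:30, 06:00–09:00.
Beatriz → UTC: 12:30–12:45, 13:15–14:15, 18:30–19:00.
Tomás → UTC: 07:15–09:45, 12:00–13:45, 15:00–15:30.
Callum → UTC: 11:00–13:15, 15:15–18:00, 19:15–20:00.
Diego ∩ Grace: (none).
Diego ∩ Grace ∩ Eitan: (none).
Diego ∩ Grace ∩ Eitan ∩ Beatriz: (none).
Diego ∩ Grace ∩ Eitan ∩ Beatriz ∩ Tomás: (none).
Diego ∩ Grace ∩ Eitan ∩ Beatriz ∩ Tomás ∩ Callum: (none).
Windows ≥ 15 min: (none).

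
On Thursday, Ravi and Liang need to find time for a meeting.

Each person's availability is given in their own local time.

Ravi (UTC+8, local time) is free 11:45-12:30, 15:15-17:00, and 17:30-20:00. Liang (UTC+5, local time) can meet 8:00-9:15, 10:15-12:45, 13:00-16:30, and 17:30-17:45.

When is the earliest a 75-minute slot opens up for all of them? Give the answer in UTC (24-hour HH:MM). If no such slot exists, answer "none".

Ravi → UTC: 03:45–04:30, 07:15–09:00, 09:30–12:00.
Liang → UTC: 03:00–04:15, 05:15–07:45, 08:00–11:30, 12:30–12:45.
Ravi ∩ Liang: 03:45–04:15, 07:15–07:45, 08:00–09:00, 09:30–11:30.
Windows ≥ 75 min: 09:30–11:30.
Earliest such window starts at 09:30.

09:30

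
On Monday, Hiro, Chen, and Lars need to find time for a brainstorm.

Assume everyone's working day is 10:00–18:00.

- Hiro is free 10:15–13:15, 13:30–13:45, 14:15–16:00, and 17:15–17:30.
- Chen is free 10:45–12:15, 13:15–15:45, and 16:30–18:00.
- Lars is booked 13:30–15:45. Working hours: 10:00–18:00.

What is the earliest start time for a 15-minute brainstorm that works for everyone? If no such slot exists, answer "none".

10:45

Lars free within 10:00–18:00: 10:00–13:30, 15:45–18:00.
Hiro ∩ Chen: 10:45–12:15, 13:30–13:45, 14:15–15:45, 17:15–17:30.
Hiro ∩ Chen ∩ Lars: 10:45–12:15, 17:15–17:30.
Windows ≥ 15 min: 10:45–12:15, 17:15–17:30.
Earliest such window starts at 10:45.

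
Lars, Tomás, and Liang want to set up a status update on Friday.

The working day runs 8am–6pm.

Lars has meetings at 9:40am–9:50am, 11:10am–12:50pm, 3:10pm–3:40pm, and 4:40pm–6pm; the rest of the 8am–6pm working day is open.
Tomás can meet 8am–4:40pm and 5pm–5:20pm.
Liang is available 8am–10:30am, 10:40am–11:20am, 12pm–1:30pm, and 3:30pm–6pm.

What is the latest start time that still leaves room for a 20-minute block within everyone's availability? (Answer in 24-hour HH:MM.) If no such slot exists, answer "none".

Lars free within 08:00–18:00: 08:00–09:40, 09:50–11:10, 12:50–15:10, 15:40–16:40.
Lars ∩ Tomás: 08:00–09:40, 09:50–11:10, 12:50–15:10, 15:40–16:40.
Lars ∩ Tomás ∩ Liang: 08:00–09:40, 09:50–10:30, 10:40–11:10, 12:50–13:30, 15:40–16:40.
Windows ≥ 20 min: 08:00–09:40, 09:50–10:30, 10:40–11:10, 12:50–13:30, 15:40–16:40.
Latest start in the last window 15:40–16:40 is 16:40 − 20 min = 16:20.

16:20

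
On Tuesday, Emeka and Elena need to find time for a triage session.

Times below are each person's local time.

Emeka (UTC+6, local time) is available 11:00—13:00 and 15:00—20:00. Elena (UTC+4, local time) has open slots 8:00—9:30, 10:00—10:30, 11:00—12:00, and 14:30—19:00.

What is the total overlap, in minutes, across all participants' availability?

Emeka → UTC: 05:00–07:00, 09:00–14:00.
Elena → UTC: 04:00–05:30, 06:00–06:30, 07:00–08:00, 10:30–15:00.
Emeka ∩ Elena: 05:00–05:30, 06:00–06:30, 10:30–14:00.
Total common minutes: 30 + 30 + 210 = 270.

270 minutes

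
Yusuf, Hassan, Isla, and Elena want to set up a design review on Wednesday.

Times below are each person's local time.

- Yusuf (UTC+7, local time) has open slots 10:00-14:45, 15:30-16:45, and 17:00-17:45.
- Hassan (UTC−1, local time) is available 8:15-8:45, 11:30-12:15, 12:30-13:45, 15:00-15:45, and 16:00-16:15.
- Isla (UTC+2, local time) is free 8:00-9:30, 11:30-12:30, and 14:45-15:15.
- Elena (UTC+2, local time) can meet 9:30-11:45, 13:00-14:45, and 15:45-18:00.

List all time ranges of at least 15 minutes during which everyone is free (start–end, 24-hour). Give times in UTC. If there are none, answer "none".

09:30–09:45

Yusuf → UTC: 03:00–07:45, 08:30–09:45, 10:00–10:45.
Hassan → UTC: 09:15–09:45, 12:30–13:15, 13:30–14:45, 16:00–16:45, 17:00–17:15.
Isla → UTC: 06:00–07:30, 09:30–10:30, 12:45–13:15.
Elena → UTC: 07:30–09:45, 11:00–12:45, 13:45–16:00.
Yusuf ∩ Hassan: 09:15–09:45.
Yusuf ∩ Hassan ∩ Isla: 09:30–09:45.
Yusuf ∩ Hassan ∩ Isla ∩ Elena: 09:30–09:45.
Windows ≥ 15 min: 09:30–09:45.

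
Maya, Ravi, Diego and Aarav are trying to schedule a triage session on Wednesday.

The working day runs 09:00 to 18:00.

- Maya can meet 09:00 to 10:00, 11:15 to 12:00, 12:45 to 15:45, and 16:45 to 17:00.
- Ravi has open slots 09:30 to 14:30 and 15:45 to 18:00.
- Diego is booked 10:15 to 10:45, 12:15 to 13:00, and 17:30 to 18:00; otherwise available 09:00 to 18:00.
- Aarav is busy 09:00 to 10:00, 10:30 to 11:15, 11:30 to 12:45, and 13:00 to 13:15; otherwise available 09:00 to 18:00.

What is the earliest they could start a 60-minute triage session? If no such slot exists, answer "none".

Diego free within 09:00–18:00: 09:00–10:15, 10:45–12:15, 13:00–17:30.
Aarav free within 09:00–18:00: 10:00–10:30, 11:15–11:30, 12:45–13:00, 13:15–18:00.
Maya ∩ Ravi: 09:30–10:00, 11:15–12:00, 12:45–14:30, 16:45–17:00.
Maya ∩ Ravi ∩ Diego: 09:30–10:00, 11:15–12:00, 13:00–14:30, 16:45–17:00.
Maya ∩ Ravi ∩ Diego ∩ Aarav: 11:15–11:30, 13:15–14:30, 16:45–17:00.
Windows ≥ 60 min: 13:15–14:30.
Earliest such window starts at 13:15.

13:15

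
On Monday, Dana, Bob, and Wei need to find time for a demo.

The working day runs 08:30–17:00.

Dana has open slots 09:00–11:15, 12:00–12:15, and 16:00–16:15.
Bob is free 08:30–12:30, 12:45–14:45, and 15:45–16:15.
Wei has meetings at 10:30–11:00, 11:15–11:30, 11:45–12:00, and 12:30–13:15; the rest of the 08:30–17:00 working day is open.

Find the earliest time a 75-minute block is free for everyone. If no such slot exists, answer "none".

09:00

Wei free within 08:30–17:00: 08:30–10:30, 11:00–11:15, 11:30–11:45, 12:00–12:30, 13:15–17:00.
Dana ∩ Bob: 09:00–11:15, 12:00–12:15, 16:00–16:15.
Dana ∩ Bob ∩ Wei: 09:00–10:30, 11:00–11:15, 12:00–12:15, 16:00–16:15.
Windows ≥ 75 min: 09:00–10:30.
Earliest such window starts at 09:00.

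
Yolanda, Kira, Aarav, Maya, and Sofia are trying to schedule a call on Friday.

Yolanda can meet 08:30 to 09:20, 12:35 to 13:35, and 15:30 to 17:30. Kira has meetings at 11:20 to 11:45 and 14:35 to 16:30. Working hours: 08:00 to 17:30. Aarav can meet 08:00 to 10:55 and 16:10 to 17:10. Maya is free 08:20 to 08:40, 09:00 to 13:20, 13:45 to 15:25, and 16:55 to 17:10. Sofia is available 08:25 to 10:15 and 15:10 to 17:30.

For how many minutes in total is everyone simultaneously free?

Kira free within 08:00–17:30: 08:00–11:20, 11:45–14:35, 16:30–17:30.
Yolanda ∩ Kira: 08:30–09:20, 12:35–13:35, 16:30–17:30.
Yolanda ∩ Kira ∩ Aarav: 08:30–09:20, 16:30–17:10.
Yolanda ∩ Kira ∩ Aarav ∩ Maya: 08:30–08:40, 09:00–09:20, 16:55–17:10.
Yolanda ∩ Kira ∩ Aarav ∩ Maya ∩ Sofia: 08:30–08:40, 09:00–09:20, 16:55–17:10.
Total common minutes: 10 + 20 + 15 = 45.

45 minutes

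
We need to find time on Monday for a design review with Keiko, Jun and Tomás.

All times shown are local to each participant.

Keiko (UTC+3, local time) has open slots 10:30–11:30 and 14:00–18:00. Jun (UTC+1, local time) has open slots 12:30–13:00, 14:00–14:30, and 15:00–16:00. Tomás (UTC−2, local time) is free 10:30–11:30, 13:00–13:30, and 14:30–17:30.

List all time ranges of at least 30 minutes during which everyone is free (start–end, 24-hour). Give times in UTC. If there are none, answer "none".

Keiko → UTC: 07:30–08:30, 11:00–15:00.
Jun → UTC: 11:30–12:00, 13:00–13:30, 14:00–15:00.
Tomás → UTC: 12:30–13:30, 15:00–15:30, 16:30–19:30.
Keiko ∩ Jun: 11:30–12:00, 13:00–13:30, 14:00–15:00.
Keiko ∩ Jun ∩ Tomás: 13:00–13:30.
Windows ≥ 30 min: 13:00–13:30.

13:00–13:30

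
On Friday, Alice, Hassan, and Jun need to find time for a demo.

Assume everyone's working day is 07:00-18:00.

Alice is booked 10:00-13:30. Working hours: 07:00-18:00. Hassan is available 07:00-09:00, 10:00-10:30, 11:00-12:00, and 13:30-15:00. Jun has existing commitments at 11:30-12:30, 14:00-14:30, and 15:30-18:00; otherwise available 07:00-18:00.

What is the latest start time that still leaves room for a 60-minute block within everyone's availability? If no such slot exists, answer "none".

Alice free within 07:00–18:00: 07:00–10:00, 13:30–18:00.
Jun free within 07:00–18:00: 07:00–11:30, 12:30–14:00, 14:30–15:30.
Alice ∩ Hassan: 07:00–09:00, 13:30–15:00.
Alice ∩ Hassan ∩ Jun: 07:00–09:00, 13:30–14:00, 14:30–15:00.
Windows ≥ 60 min: 07:00–09:00.
Latest start in the last window 07:00–09:00 is 09:00 − 60 min = 08:00.

08:00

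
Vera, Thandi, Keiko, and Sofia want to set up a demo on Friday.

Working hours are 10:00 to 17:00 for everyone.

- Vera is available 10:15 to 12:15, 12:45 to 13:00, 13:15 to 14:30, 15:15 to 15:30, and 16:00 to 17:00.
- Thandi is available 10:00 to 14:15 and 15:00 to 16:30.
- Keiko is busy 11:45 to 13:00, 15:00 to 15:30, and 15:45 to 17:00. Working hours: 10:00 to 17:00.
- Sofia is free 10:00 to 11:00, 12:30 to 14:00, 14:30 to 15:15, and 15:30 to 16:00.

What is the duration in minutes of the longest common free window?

Keiko free within 10:00–17:00: 10:00–11:45, 13:00–15:00, 15:30–15:45.
Vera ∩ Thandi: 10:15–12:15, 12:45–13:00, 13:15–14:15, 15:15–15:30, 16:00–16:30.
Vera ∩ Thandi ∩ Keiko: 10:15–11:45, 13:15–14:15.
Vera ∩ Thandi ∩ Keiko ∩ Sofia: 10:15–11:00, 13:15–14:00.
Common window lengths: 45, 45 min; longest is 45.

45 minutes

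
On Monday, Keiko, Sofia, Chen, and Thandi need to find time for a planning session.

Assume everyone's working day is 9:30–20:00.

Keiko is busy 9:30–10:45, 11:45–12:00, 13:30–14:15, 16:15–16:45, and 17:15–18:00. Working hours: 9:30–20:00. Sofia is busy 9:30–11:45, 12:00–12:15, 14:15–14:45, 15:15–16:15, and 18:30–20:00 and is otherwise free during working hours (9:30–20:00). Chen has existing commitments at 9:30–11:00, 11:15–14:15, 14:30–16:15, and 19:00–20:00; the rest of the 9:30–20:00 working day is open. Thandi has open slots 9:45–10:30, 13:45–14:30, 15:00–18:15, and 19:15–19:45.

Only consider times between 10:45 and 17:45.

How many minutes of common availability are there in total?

Keiko free within 09:30–20:00: 10:45–11:45, 12:00–13:30, 14:15–16:15, 16:45–17:15, 18:00–20:00.
Sofia free within 09:30–20:00: 11:45–12:00, 12:15–14:15, 14:45–15:15, 16:15–18:30.
Chen free within 09:30–20:00: 11:00–11:15, 14:15–14:30, 16:15–19:00.
Keiko ∩ Sofia: 12:15–13:30, 14:45–15:15, 16:45–17:15, 18:00–18:30.
Keiko ∩ Sofia ∩ Chen: 16:45–17:15, 18:00–18:30.
Keiko ∩ Sofia ∩ Chen ∩ Thandi: 16:45–17:15, 18:00–18:15.
Restricted to 10:45–17:45: 16:45–17:15.
Total common minutes: 30.

30 minutes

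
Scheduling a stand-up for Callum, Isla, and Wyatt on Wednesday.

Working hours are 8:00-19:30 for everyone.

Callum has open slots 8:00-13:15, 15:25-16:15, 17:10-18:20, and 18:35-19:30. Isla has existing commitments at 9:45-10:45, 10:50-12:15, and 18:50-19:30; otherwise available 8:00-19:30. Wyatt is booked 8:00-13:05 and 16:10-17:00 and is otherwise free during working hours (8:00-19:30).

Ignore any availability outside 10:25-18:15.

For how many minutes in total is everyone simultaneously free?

120 minutes

Isla free within 08:00–19:30: 08:00–09:45, 10:45–10:50, 12:15–18:50.
Wyatt free within 08:00–19:30: 13:05–16:10, 17:00–19:30.
Callum ∩ Isla: 08:00–09:45, 10:45–10:50, 12:15–13:15, 15:25–16:15, 17:10–18:20, 18:35–18:50.
Callum ∩ Isla ∩ Wyatt: 13:05–13:15, 15:25–16:10, 17:10–18:20, 18:35–18:50.
Restricted to 10:25–18:15: 13:05–13:15, 15:25–16:10, 17:10–18:15.
Total common minutes: 10 + 45 + 65 = 120.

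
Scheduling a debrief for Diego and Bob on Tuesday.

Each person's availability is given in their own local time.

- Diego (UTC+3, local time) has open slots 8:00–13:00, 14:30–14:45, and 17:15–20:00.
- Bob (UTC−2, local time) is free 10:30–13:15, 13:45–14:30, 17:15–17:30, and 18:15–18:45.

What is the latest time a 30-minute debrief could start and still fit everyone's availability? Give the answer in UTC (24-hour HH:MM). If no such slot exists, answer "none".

16:00

Diego → UTC: 05:00–10:00, 11:30–11:45, 14:15–17:00.
Bob → UTC: 12:30–15:15, 15:45–16:30, 19:15–19:30, 20:15–20:45.
Diego ∩ Bob: 14:15–15:15, 15:45–16:30.
Windows ≥ 30 min: 14:15–15:15, 15:45–16:30.
Latest start in the last window 15:45–16:30 is 16:30 − 30 min = 16:00.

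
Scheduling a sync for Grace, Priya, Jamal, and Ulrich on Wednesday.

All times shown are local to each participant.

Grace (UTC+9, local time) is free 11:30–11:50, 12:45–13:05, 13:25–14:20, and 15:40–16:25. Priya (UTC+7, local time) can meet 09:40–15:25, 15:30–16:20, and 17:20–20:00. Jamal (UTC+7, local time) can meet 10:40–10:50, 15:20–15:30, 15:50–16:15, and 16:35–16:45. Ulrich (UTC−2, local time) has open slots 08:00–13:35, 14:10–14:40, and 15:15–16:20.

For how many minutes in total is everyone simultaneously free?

0 minutes

Grace → UTC: 02:30–02:50, 03:45–04:05, 04:25–05:20, 06:40–07:25.
Priya → UTC: 02:40–08:25, 08:30–09:20, 10:20–13:00.
Jamal → UTC: 03:40–03:50, 08:20–08:30, 08:50–09:15, 09:35–09:45.
Ulrich → UTC: 10:00–15:35, 16:10–16:40, 17:15–18:20.
Grace ∩ Priya: 02:40–02:50, 03:45–04:05, 04:25–05:20, 06:40–07:25.
Grace ∩ Priya ∩ Jamal: 03:45–03:50.
Grace ∩ Priya ∩ Jamal ∩ Ulrich: (none).
Total common minutes: 0.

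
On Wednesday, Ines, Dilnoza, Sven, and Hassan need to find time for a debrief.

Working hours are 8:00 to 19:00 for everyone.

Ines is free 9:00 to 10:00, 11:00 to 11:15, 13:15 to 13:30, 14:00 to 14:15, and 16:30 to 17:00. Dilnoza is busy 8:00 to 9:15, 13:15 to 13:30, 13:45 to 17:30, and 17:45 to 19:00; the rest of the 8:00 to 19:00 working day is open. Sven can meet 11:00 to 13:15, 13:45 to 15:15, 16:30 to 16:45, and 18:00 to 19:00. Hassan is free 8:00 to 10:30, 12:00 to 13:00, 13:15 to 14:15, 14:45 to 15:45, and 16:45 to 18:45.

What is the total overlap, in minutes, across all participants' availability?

Dilnoza free within 08:00–19:00: 09:15–13:15, 13:30–13:45, 17:30–17:45.
Ines ∩ Dilnoza: 09:15–10:00, 11:00–11:15.
Ines ∩ Dilnoza ∩ Sven: 11:00–11:15.
Ines ∩ Dilnoza ∩ Sven ∩ Hassan: (none).
Total common minutes: 0.

0 minutes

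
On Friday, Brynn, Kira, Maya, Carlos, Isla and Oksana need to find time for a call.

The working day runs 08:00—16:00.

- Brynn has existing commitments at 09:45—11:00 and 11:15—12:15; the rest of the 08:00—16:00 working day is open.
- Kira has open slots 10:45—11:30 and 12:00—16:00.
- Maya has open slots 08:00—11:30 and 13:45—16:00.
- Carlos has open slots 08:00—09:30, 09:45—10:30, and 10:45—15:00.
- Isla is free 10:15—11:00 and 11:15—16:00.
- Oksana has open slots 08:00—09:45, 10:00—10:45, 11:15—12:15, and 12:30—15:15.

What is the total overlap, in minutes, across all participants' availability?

Brynn free within 08:00–16:00: 08:00–09:45, 11:00–11:15, 12:15–16:00.
Brynn ∩ Kira: 11:00–11:15, 12:15–16:00.
Brynn ∩ Kira ∩ Maya: 11:00–11:15, 13:45–16:00.
Brynn ∩ Kira ∩ Maya ∩ Carlos: 11:00–11:15, 13:45–15:00.
Brynn ∩ Kira ∩ Maya ∩ Carlos ∩ Isla: 13:45–15:00.
Brynn ∩ Kira ∩ Maya ∩ Carlos ∩ Isla ∩ Oksana: 13:45–15:00.
Total common minutes: 75.

75 minutes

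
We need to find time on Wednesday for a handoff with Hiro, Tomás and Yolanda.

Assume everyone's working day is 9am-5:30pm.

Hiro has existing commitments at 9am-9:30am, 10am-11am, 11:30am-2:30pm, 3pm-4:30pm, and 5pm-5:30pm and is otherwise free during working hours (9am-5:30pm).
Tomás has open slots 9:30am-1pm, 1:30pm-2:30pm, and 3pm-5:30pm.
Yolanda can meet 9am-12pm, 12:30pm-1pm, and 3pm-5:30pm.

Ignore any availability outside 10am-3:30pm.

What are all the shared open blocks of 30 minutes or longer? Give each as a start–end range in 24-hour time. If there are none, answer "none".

11:00–11:30

Hiro free within 09:00–17:30: 09:30–10:00, 11:00–11:30, 14:30–15:00, 16:30–17:00.
Hiro ∩ Tomás: 09:30–10:00, 11:00–11:30, 16:30–17:00.
Hiro ∩ Tomás ∩ Yolanda: 09:30–10:00, 11:00–11:30, 16:30–17:00.
Restricted to 10:00–15:30: 11:00–11:30.
Windows ≥ 30 min: 11:00–11:30.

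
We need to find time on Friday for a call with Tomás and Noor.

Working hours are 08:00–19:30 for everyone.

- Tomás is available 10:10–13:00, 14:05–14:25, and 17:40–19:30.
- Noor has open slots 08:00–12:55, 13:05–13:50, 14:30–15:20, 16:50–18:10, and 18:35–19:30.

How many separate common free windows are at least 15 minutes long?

Tomás ∩ Noor: 10:10–12:55, 17:40–18:10, 18:35–19:30.
Windows ≥ 15 min: 10:10–12:55, 17:40–18:10, 18:35–19:30.
That's 3 windows.

3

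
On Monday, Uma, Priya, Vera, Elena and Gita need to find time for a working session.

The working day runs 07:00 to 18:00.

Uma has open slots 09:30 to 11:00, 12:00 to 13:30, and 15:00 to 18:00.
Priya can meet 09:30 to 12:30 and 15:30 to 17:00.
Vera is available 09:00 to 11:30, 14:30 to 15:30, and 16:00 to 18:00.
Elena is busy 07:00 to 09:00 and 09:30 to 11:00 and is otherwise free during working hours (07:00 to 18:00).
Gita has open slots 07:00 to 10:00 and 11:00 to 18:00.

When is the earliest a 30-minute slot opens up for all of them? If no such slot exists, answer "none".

16:00

Elena free within 07:00–18:00: 09:00–09:30, 11:00–18:00.
Uma ∩ Priya: 09:30–11:00, 12:00–12:30, 15:30–17:00.
Uma ∩ Priya ∩ Vera: 09:30–11:00, 16:00–17:00.
Uma ∩ Priya ∩ Vera ∩ Elena: 16:00–17:00.
Uma ∩ Priya ∩ Vera ∩ Elena ∩ Gita: 16:00–17:00.
Windows ≥ 30 min: 16:00–17:00.
Earliest such window starts at 16:00.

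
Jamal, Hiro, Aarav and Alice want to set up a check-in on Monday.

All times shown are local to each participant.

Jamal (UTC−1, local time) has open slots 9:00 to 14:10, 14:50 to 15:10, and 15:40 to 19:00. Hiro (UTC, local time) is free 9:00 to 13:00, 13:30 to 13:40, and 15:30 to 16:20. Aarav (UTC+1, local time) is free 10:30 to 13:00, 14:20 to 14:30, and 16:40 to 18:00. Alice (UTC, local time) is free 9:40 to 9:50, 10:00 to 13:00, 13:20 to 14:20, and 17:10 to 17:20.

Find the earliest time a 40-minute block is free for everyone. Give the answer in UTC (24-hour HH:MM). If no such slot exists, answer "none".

10:00

Jamal → UTC: 10:00–15:10, 15:50–16:10, 16:40–20:00.
Hiro → UTC: 09:00–13:00, 13:30–13:40, 15:30–16:20.
Aarav → UTC: 09:30–12:00, 13:20–13:30, 15:40–17:00.
Alice → UTC: 09:40–09:50, 10:00–13:00, 13:20–14:20, 17:10–17:20.
Jamal ∩ Hiro: 10:00–13:00, 13:30–13:40, 15:50–16:10.
Jamal ∩ Hiro ∩ Aarav: 10:00–12:00, 15:50–16:10.
Jamal ∩ Hiro ∩ Aarav ∩ Alice: 10:00–12:00.
Windows ≥ 40 min: 10:00–12:00.
Earliest such window starts at 10:00.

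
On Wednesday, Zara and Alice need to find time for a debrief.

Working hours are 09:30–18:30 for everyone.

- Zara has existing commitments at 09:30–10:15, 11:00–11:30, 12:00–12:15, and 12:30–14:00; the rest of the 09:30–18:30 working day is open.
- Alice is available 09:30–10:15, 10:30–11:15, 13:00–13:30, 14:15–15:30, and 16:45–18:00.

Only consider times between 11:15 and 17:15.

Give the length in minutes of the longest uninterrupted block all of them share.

Zara free within 09:30–18:30: 10:15–11:00, 11:30–12:00, 12:15–12:30, 14:00–18:30.
Zara ∩ Alice: 10:30–11:00, 14:15–15:30, 16:45–18:00.
Restricted to 11:15–17:15: 14:15–15:30, 16:45–17:15.
Common window lengths: 75, 30 min; longest is 75.

75 minutes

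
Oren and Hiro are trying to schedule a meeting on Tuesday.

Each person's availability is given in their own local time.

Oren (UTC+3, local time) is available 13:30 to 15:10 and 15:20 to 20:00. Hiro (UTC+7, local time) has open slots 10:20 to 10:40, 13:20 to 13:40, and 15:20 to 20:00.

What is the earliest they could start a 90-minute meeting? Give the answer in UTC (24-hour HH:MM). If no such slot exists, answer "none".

Oren → UTC: 10:30–12:10, 12:20–17:00.
Hiro → UTC: 03:20–03:40, 06:20–06:40, 08:20–13:00.
Oren ∩ Hiro: 10:30–12:10, 12:20–13:00.
Windows ≥ 90 min: 10:30–12:10.
Earliest such window starts at 10:30.

10:30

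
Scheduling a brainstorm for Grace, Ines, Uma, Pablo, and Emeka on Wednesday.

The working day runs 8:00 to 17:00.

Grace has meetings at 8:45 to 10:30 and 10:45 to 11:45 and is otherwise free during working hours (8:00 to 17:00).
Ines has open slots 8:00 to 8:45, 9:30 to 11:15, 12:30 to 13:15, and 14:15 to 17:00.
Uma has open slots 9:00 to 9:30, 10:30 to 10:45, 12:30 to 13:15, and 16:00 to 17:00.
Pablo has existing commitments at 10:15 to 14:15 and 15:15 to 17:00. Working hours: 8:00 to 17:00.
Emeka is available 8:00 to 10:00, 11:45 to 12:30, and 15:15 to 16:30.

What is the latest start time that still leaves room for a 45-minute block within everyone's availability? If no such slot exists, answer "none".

Grace free within 08:00–17:00: 08:00–08:45, 10:30–10:45, 11:45–17:00.
Pablo free within 08:00–17:00: 08:00–10:15, 14:15–15:15.
Grace ∩ Ines: 08:00–08:45, 10:30–10:45, 12:30–13:15, 14:15–17:00.
Grace ∩ Ines ∩ Uma: 10:30–10:45, 12:30–13:15, 16:00–17:00.
Grace ∩ Ines ∩ Uma ∩ Pablo: (none).
Grace ∩ Ines ∩ Uma ∩ Pablo ∩ Emeka: (none).
Windows ≥ 45 min: (none).

none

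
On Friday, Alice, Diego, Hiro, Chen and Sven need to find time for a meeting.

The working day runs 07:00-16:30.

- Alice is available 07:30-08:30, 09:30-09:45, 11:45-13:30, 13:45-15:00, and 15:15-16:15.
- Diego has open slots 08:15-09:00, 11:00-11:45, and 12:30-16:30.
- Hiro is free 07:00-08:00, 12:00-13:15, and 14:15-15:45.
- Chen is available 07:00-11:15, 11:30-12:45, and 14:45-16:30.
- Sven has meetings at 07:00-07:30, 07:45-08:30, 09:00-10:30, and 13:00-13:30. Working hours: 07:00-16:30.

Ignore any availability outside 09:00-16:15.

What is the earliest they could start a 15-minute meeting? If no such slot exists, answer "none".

12:30

Sven free within 07:00–16:30: 07:30–07:45, 08:30–09:00, 10:30–13:00, 13:30–16:30.
Alice ∩ Diego: 08:15–08:30, 12:30–13:30, 13:45–15:00, 15:15–16:15.
Alice ∩ Diego ∩ Hiro: 12:30–13:15, 14:15–15:00, 15:15–15:45.
Alice ∩ Diego ∩ Hiro ∩ Chen: 12:30–12:45, 14:45–15:00, 15:15–15:45.
Alice ∩ Diego ∩ Hiro ∩ Chen ∩ Sven: 12:30–12:45, 14:45–15:00, 15:15–15:45.
Restricted to 09:00–16:15: 12:30–12:45, 14:45–15:00, 15:15–15:45.
Windows ≥ 15 min: 12:30–12:45, 14:45–15:00, 15:15–15:45.
Earliest such window starts at 12:30.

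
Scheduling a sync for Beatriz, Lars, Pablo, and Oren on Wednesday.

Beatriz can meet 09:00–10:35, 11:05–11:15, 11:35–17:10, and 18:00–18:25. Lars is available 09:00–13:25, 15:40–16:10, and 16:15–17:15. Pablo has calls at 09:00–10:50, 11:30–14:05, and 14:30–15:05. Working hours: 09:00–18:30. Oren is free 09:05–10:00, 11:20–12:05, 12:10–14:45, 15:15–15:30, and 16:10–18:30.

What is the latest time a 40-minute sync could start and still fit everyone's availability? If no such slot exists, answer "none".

16:30

Pablo free within 09:00–18:30: 10:50–11:30, 14:05–14:30, 15:05–18:30.
Beatriz ∩ Lars: 09:00–10:35, 11:05–11:15, 11:35–13:25, 15:40–16:10, 16:15–17:10.
Beatriz ∩ Lars ∩ Pablo: 11:05–11:15, 15:40–16:10, 16:15–17:10.
Beatriz ∩ Lars ∩ Pablo ∩ Oren: 16:15–17:10.
Windows ≥ 40 min: 16:15–17:10.
Latest start in the last window 16:15–17:10 is 17:10 − 40 min = 16:30.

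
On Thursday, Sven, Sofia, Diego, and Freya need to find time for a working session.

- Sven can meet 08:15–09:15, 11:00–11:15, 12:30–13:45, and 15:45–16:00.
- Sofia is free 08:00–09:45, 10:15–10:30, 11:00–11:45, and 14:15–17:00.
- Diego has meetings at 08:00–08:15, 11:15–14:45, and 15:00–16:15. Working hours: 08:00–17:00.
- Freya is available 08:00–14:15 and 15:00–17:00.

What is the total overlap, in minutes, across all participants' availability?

75 minutes

Diego free within 08:00–17:00: 08:15–11:15, 14:45–15:00, 16:15–17:00.
Sven ∩ Sofia: 08:15–09:15, 11:00–11:15, 15:45–16:00.
Sven ∩ Sofia ∩ Diego: 08:15–09:15, 11:00–11:15.
Sven ∩ Sofia ∩ Diego ∩ Freya: 08:15–09:15, 11:00–11:15.
Total common minutes: 60 + 15 = 75.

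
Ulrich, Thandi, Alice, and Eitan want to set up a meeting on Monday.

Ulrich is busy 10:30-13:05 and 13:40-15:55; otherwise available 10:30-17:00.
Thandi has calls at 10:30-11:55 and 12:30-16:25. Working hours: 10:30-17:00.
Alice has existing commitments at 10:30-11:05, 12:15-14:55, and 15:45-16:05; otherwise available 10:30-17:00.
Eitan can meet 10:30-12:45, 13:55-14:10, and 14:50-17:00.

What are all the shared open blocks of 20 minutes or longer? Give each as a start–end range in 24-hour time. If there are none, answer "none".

16:25–17:00

Ulrich free within 10:30–17:00: 13:05–13:40, 15:55–17:00.
Thandi free within 10:30–17:00: 11:55–12:30, 16:25–17:00.
Alice free within 10:30–17:00: 11:05–12:15, 14:55–15:45, 16:05–17:00.
Ulrich ∩ Thandi: 16:25–17:00.
Ulrich ∩ Thandi ∩ Alice: 16:25–17:00.
Ulrich ∩ Thandi ∩ Alice ∩ Eitan: 16:25–17:00.
Windows ≥ 20 min: 16:25–17:00.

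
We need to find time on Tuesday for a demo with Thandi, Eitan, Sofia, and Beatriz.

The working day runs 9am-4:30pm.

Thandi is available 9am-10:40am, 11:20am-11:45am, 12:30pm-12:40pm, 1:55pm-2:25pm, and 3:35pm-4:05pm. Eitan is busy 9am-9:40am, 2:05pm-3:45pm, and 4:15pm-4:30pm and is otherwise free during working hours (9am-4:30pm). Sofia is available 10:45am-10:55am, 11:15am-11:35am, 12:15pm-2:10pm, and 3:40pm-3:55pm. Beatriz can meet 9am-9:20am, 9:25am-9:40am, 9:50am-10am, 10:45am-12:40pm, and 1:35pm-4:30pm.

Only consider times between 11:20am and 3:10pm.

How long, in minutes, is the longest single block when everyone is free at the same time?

Eitan free within 09:00–16:30: 09:40–14:05, 15:45–16:15.
Thandi ∩ Eitan: 09:40–10:40, 11:20–11:45, 12:30–12:40, 13:55–14:05, 15:45–16:05.
Thandi ∩ Eitan ∩ Sofia: 11:20–11:35, 12:30–12:40, 13:55–14:05, 15:45–15:55.
Thandi ∩ Eitan ∩ Sofia ∩ Beatriz: 11:20–11:35, 12:30–12:40, 13:55–14:05, 15:45–15:55.
Restricted to 11:20–15:10: 11:20–11:35, 12:30–12:40, 13:55–14:05.
Common window lengths: 15, 10, 10 min; longest is 15.

15 minutes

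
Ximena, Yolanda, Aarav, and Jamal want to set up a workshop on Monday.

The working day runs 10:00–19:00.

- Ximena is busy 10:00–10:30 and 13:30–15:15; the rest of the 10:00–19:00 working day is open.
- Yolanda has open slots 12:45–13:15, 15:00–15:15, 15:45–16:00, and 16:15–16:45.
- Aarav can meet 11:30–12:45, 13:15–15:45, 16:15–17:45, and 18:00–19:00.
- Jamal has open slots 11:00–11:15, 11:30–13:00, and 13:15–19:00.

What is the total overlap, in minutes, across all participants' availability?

30 minutes

Ximena free within 10:00–19:00: 10:30–13:30, 15:15–19:00.
Ximena ∩ Yolanda: 12:45–13:15, 15:45–16:00, 16:15–16:45.
Ximena ∩ Yolanda ∩ Aarav: 16:15–16:45.
Ximena ∩ Yolanda ∩ Aarav ∩ Jamal: 16:15–16:45.
Total common minutes: 30.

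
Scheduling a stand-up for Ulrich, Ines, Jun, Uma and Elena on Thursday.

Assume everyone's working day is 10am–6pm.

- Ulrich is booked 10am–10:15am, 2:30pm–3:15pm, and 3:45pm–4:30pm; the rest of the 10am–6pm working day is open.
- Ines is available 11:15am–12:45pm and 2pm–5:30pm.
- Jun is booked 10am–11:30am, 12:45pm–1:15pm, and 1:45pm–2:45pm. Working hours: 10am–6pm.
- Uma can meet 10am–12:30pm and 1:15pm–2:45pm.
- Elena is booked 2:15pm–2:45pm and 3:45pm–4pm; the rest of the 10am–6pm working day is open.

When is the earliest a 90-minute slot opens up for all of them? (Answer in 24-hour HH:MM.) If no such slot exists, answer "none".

Ulrich free within 10:00–18:00: 10:15–14:30, 15:15–15:45, 16:30–18:00.
Jun free within 10:00–18:00: 11:30–12:45, 13:15–13:45, 14:45–18:00.
Elena free within 10:00–18:00: 10:00–14:15, 14:45–15:45, 16:00–18:00.
Ulrich ∩ Ines: 11:15–12:45, 14:00–14:30, 15:15–15:45, 16:30–17:30.
Ulrich ∩ Ines ∩ Jun: 11:30–12:45, 15:15–15:45, 16:30–17:30.
Ulrich ∩ Ines ∩ Jun ∩ Uma: 11:30–12:30.
Ulrich ∩ Ines ∩ Jun ∩ Uma ∩ Elena: 11:30–12:30.
Windows ≥ 90 min: (none).

none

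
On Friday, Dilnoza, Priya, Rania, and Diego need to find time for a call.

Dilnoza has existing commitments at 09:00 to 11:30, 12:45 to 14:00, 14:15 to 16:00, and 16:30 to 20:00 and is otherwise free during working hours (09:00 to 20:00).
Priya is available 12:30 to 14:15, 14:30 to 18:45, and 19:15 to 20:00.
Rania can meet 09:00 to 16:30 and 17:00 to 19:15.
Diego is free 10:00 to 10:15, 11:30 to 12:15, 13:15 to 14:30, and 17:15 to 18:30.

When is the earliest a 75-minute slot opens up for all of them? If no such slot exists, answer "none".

none

Dilnoza free within 09:00–20:00: 11:30–12:45, 14:00–14:15, 16:00–16:30.
Dilnoza ∩ Priya: 12:30–12:45, 14:00–14:15, 16:00–16:30.
Dilnoza ∩ Priya ∩ Rania: 12:30–12:45, 14:00–14:15, 16:00–16:30.
Dilnoza ∩ Priya ∩ Rania ∩ Diego: 14:00–14:15.
Windows ≥ 75 min: (none).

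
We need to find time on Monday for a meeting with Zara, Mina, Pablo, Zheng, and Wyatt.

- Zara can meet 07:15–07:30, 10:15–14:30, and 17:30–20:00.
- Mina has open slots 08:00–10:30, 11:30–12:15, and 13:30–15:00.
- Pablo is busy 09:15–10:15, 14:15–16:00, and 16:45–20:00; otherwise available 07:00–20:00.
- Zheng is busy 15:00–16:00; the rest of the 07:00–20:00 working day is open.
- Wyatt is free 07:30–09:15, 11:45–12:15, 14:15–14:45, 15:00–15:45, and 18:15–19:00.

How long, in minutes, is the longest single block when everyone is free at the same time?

Pablo free within 07:00–20:00: 07:00–09:15, 10:15–14:15, 16:00–16:45.
Zheng free within 07:00–20:00: 07:00–15:00, 16:00–20:00.
Zara ∩ Mina: 10:15–10:30, 11:30–12:15, 13:30–14:30.
Zara ∩ Mina ∩ Pablo: 10:15–10:30, 11:30–12:15, 13:30–14:15.
Zara ∩ Mina ∩ Pablo ∩ Zheng: 10:15–10:30, 11:30–12:15, 13:30–14:15.
Zara ∩ Mina ∩ Pablo ∩ Zheng ∩ Wyatt: 11:45–12:15.
Single common window of 30 minutes.

30 minutes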